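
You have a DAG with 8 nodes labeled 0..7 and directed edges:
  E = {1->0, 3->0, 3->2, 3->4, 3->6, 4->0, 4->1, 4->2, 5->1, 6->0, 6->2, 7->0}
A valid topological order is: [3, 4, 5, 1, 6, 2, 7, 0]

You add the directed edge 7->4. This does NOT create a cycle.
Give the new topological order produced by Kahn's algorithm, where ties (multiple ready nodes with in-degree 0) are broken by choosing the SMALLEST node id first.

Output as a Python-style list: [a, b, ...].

Answer: [3, 5, 6, 7, 4, 1, 0, 2]

Derivation:
Old toposort: [3, 4, 5, 1, 6, 2, 7, 0]
Added edge: 7->4
Position of 7 (6) > position of 4 (1). Must reorder: 7 must now come before 4.
Run Kahn's algorithm (break ties by smallest node id):
  initial in-degrees: [5, 2, 3, 0, 2, 0, 1, 0]
  ready (indeg=0): [3, 5, 7]
  pop 3: indeg[0]->4; indeg[2]->2; indeg[4]->1; indeg[6]->0 | ready=[5, 6, 7] | order so far=[3]
  pop 5: indeg[1]->1 | ready=[6, 7] | order so far=[3, 5]
  pop 6: indeg[0]->3; indeg[2]->1 | ready=[7] | order so far=[3, 5, 6]
  pop 7: indeg[0]->2; indeg[4]->0 | ready=[4] | order so far=[3, 5, 6, 7]
  pop 4: indeg[0]->1; indeg[1]->0; indeg[2]->0 | ready=[1, 2] | order so far=[3, 5, 6, 7, 4]
  pop 1: indeg[0]->0 | ready=[0, 2] | order so far=[3, 5, 6, 7, 4, 1]
  pop 0: no out-edges | ready=[2] | order so far=[3, 5, 6, 7, 4, 1, 0]
  pop 2: no out-edges | ready=[] | order so far=[3, 5, 6, 7, 4, 1, 0, 2]
  Result: [3, 5, 6, 7, 4, 1, 0, 2]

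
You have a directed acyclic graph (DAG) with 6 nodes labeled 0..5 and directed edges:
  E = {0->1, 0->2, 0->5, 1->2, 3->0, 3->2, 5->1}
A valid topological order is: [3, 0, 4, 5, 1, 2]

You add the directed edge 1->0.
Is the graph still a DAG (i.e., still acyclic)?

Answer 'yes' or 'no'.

Given toposort: [3, 0, 4, 5, 1, 2]
Position of 1: index 4; position of 0: index 1
New edge 1->0: backward (u after v in old order)
Backward edge: old toposort is now invalid. Check if this creates a cycle.
Does 0 already reach 1? Reachable from 0: [0, 1, 2, 5]. YES -> cycle!
Still a DAG? no

Answer: no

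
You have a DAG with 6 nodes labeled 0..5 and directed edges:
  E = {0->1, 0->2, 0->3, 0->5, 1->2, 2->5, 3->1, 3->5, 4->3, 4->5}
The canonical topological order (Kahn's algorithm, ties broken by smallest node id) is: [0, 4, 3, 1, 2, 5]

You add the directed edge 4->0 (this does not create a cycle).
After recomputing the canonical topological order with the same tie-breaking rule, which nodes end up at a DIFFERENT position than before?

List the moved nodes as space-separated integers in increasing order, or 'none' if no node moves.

Old toposort: [0, 4, 3, 1, 2, 5]
Added edge 4->0
Recompute Kahn (smallest-id tiebreak):
  initial in-degrees: [1, 2, 2, 2, 0, 4]
  ready (indeg=0): [4]
  pop 4: indeg[0]->0; indeg[3]->1; indeg[5]->3 | ready=[0] | order so far=[4]
  pop 0: indeg[1]->1; indeg[2]->1; indeg[3]->0; indeg[5]->2 | ready=[3] | order so far=[4, 0]
  pop 3: indeg[1]->0; indeg[5]->1 | ready=[1] | order so far=[4, 0, 3]
  pop 1: indeg[2]->0 | ready=[2] | order so far=[4, 0, 3, 1]
  pop 2: indeg[5]->0 | ready=[5] | order so far=[4, 0, 3, 1, 2]
  pop 5: no out-edges | ready=[] | order so far=[4, 0, 3, 1, 2, 5]
New canonical toposort: [4, 0, 3, 1, 2, 5]
Compare positions:
  Node 0: index 0 -> 1 (moved)
  Node 1: index 3 -> 3 (same)
  Node 2: index 4 -> 4 (same)
  Node 3: index 2 -> 2 (same)
  Node 4: index 1 -> 0 (moved)
  Node 5: index 5 -> 5 (same)
Nodes that changed position: 0 4

Answer: 0 4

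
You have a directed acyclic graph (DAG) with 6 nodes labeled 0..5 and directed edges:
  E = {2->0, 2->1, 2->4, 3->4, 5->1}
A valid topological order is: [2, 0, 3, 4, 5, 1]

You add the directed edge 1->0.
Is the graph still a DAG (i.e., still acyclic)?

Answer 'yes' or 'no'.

Answer: yes

Derivation:
Given toposort: [2, 0, 3, 4, 5, 1]
Position of 1: index 5; position of 0: index 1
New edge 1->0: backward (u after v in old order)
Backward edge: old toposort is now invalid. Check if this creates a cycle.
Does 0 already reach 1? Reachable from 0: [0]. NO -> still a DAG (reorder needed).
Still a DAG? yes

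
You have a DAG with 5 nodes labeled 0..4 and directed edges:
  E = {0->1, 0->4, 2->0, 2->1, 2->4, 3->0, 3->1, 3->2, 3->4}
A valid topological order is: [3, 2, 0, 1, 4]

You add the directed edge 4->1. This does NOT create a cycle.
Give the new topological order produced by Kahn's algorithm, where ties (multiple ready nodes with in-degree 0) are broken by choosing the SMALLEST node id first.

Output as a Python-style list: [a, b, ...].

Old toposort: [3, 2, 0, 1, 4]
Added edge: 4->1
Position of 4 (4) > position of 1 (3). Must reorder: 4 must now come before 1.
Run Kahn's algorithm (break ties by smallest node id):
  initial in-degrees: [2, 4, 1, 0, 3]
  ready (indeg=0): [3]
  pop 3: indeg[0]->1; indeg[1]->3; indeg[2]->0; indeg[4]->2 | ready=[2] | order so far=[3]
  pop 2: indeg[0]->0; indeg[1]->2; indeg[4]->1 | ready=[0] | order so far=[3, 2]
  pop 0: indeg[1]->1; indeg[4]->0 | ready=[4] | order so far=[3, 2, 0]
  pop 4: indeg[1]->0 | ready=[1] | order so far=[3, 2, 0, 4]
  pop 1: no out-edges | ready=[] | order so far=[3, 2, 0, 4, 1]
  Result: [3, 2, 0, 4, 1]

Answer: [3, 2, 0, 4, 1]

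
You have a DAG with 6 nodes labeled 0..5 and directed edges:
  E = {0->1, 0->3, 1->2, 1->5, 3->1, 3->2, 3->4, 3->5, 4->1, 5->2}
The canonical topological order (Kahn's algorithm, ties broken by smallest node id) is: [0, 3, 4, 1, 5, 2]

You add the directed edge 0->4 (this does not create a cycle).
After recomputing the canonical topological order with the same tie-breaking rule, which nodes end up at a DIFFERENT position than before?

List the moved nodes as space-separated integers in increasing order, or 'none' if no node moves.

Answer: none

Derivation:
Old toposort: [0, 3, 4, 1, 5, 2]
Added edge 0->4
Recompute Kahn (smallest-id tiebreak):
  initial in-degrees: [0, 3, 3, 1, 2, 2]
  ready (indeg=0): [0]
  pop 0: indeg[1]->2; indeg[3]->0; indeg[4]->1 | ready=[3] | order so far=[0]
  pop 3: indeg[1]->1; indeg[2]->2; indeg[4]->0; indeg[5]->1 | ready=[4] | order so far=[0, 3]
  pop 4: indeg[1]->0 | ready=[1] | order so far=[0, 3, 4]
  pop 1: indeg[2]->1; indeg[5]->0 | ready=[5] | order so far=[0, 3, 4, 1]
  pop 5: indeg[2]->0 | ready=[2] | order so far=[0, 3, 4, 1, 5]
  pop 2: no out-edges | ready=[] | order so far=[0, 3, 4, 1, 5, 2]
New canonical toposort: [0, 3, 4, 1, 5, 2]
Compare positions:
  Node 0: index 0 -> 0 (same)
  Node 1: index 3 -> 3 (same)
  Node 2: index 5 -> 5 (same)
  Node 3: index 1 -> 1 (same)
  Node 4: index 2 -> 2 (same)
  Node 5: index 4 -> 4 (same)
Nodes that changed position: none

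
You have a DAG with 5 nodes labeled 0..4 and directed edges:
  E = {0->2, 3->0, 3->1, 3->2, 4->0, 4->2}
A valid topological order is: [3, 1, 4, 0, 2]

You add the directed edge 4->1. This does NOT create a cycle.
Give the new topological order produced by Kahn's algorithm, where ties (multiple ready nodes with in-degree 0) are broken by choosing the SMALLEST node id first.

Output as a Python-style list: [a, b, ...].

Answer: [3, 4, 0, 1, 2]

Derivation:
Old toposort: [3, 1, 4, 0, 2]
Added edge: 4->1
Position of 4 (2) > position of 1 (1). Must reorder: 4 must now come before 1.
Run Kahn's algorithm (break ties by smallest node id):
  initial in-degrees: [2, 2, 3, 0, 0]
  ready (indeg=0): [3, 4]
  pop 3: indeg[0]->1; indeg[1]->1; indeg[2]->2 | ready=[4] | order so far=[3]
  pop 4: indeg[0]->0; indeg[1]->0; indeg[2]->1 | ready=[0, 1] | order so far=[3, 4]
  pop 0: indeg[2]->0 | ready=[1, 2] | order so far=[3, 4, 0]
  pop 1: no out-edges | ready=[2] | order so far=[3, 4, 0, 1]
  pop 2: no out-edges | ready=[] | order so far=[3, 4, 0, 1, 2]
  Result: [3, 4, 0, 1, 2]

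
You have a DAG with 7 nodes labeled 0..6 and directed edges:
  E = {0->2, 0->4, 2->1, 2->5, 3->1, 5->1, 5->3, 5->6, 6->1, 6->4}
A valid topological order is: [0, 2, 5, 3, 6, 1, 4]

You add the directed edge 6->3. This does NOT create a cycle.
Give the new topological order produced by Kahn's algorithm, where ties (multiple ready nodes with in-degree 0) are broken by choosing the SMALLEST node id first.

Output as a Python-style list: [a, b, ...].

Old toposort: [0, 2, 5, 3, 6, 1, 4]
Added edge: 6->3
Position of 6 (4) > position of 3 (3). Must reorder: 6 must now come before 3.
Run Kahn's algorithm (break ties by smallest node id):
  initial in-degrees: [0, 4, 1, 2, 2, 1, 1]
  ready (indeg=0): [0]
  pop 0: indeg[2]->0; indeg[4]->1 | ready=[2] | order so far=[0]
  pop 2: indeg[1]->3; indeg[5]->0 | ready=[5] | order so far=[0, 2]
  pop 5: indeg[1]->2; indeg[3]->1; indeg[6]->0 | ready=[6] | order so far=[0, 2, 5]
  pop 6: indeg[1]->1; indeg[3]->0; indeg[4]->0 | ready=[3, 4] | order so far=[0, 2, 5, 6]
  pop 3: indeg[1]->0 | ready=[1, 4] | order so far=[0, 2, 5, 6, 3]
  pop 1: no out-edges | ready=[4] | order so far=[0, 2, 5, 6, 3, 1]
  pop 4: no out-edges | ready=[] | order so far=[0, 2, 5, 6, 3, 1, 4]
  Result: [0, 2, 5, 6, 3, 1, 4]

Answer: [0, 2, 5, 6, 3, 1, 4]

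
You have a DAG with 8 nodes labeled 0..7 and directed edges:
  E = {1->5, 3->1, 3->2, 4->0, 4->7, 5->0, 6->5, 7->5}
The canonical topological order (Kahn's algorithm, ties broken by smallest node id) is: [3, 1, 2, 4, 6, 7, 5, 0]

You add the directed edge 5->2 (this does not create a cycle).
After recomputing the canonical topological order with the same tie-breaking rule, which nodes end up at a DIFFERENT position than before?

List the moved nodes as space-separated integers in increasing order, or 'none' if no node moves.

Answer: 0 2 4 5 6 7

Derivation:
Old toposort: [3, 1, 2, 4, 6, 7, 5, 0]
Added edge 5->2
Recompute Kahn (smallest-id tiebreak):
  initial in-degrees: [2, 1, 2, 0, 0, 3, 0, 1]
  ready (indeg=0): [3, 4, 6]
  pop 3: indeg[1]->0; indeg[2]->1 | ready=[1, 4, 6] | order so far=[3]
  pop 1: indeg[5]->2 | ready=[4, 6] | order so far=[3, 1]
  pop 4: indeg[0]->1; indeg[7]->0 | ready=[6, 7] | order so far=[3, 1, 4]
  pop 6: indeg[5]->1 | ready=[7] | order so far=[3, 1, 4, 6]
  pop 7: indeg[5]->0 | ready=[5] | order so far=[3, 1, 4, 6, 7]
  pop 5: indeg[0]->0; indeg[2]->0 | ready=[0, 2] | order so far=[3, 1, 4, 6, 7, 5]
  pop 0: no out-edges | ready=[2] | order so far=[3, 1, 4, 6, 7, 5, 0]
  pop 2: no out-edges | ready=[] | order so far=[3, 1, 4, 6, 7, 5, 0, 2]
New canonical toposort: [3, 1, 4, 6, 7, 5, 0, 2]
Compare positions:
  Node 0: index 7 -> 6 (moved)
  Node 1: index 1 -> 1 (same)
  Node 2: index 2 -> 7 (moved)
  Node 3: index 0 -> 0 (same)
  Node 4: index 3 -> 2 (moved)
  Node 5: index 6 -> 5 (moved)
  Node 6: index 4 -> 3 (moved)
  Node 7: index 5 -> 4 (moved)
Nodes that changed position: 0 2 4 5 6 7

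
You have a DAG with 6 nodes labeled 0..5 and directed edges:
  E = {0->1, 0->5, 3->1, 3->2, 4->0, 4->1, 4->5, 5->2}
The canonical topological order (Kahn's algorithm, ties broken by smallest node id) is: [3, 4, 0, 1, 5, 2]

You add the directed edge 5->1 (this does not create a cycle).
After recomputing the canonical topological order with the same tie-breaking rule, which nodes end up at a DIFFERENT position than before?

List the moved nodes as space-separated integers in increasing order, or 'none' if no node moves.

Answer: 1 5

Derivation:
Old toposort: [3, 4, 0, 1, 5, 2]
Added edge 5->1
Recompute Kahn (smallest-id tiebreak):
  initial in-degrees: [1, 4, 2, 0, 0, 2]
  ready (indeg=0): [3, 4]
  pop 3: indeg[1]->3; indeg[2]->1 | ready=[4] | order so far=[3]
  pop 4: indeg[0]->0; indeg[1]->2; indeg[5]->1 | ready=[0] | order so far=[3, 4]
  pop 0: indeg[1]->1; indeg[5]->0 | ready=[5] | order so far=[3, 4, 0]
  pop 5: indeg[1]->0; indeg[2]->0 | ready=[1, 2] | order so far=[3, 4, 0, 5]
  pop 1: no out-edges | ready=[2] | order so far=[3, 4, 0, 5, 1]
  pop 2: no out-edges | ready=[] | order so far=[3, 4, 0, 5, 1, 2]
New canonical toposort: [3, 4, 0, 5, 1, 2]
Compare positions:
  Node 0: index 2 -> 2 (same)
  Node 1: index 3 -> 4 (moved)
  Node 2: index 5 -> 5 (same)
  Node 3: index 0 -> 0 (same)
  Node 4: index 1 -> 1 (same)
  Node 5: index 4 -> 3 (moved)
Nodes that changed position: 1 5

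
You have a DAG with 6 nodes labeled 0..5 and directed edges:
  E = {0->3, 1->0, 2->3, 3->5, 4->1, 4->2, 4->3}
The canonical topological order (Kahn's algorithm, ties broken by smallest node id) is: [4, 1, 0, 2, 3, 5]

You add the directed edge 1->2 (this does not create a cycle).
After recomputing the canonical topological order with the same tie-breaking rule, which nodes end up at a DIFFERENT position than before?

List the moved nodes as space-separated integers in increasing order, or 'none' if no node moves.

Old toposort: [4, 1, 0, 2, 3, 5]
Added edge 1->2
Recompute Kahn (smallest-id tiebreak):
  initial in-degrees: [1, 1, 2, 3, 0, 1]
  ready (indeg=0): [4]
  pop 4: indeg[1]->0; indeg[2]->1; indeg[3]->2 | ready=[1] | order so far=[4]
  pop 1: indeg[0]->0; indeg[2]->0 | ready=[0, 2] | order so far=[4, 1]
  pop 0: indeg[3]->1 | ready=[2] | order so far=[4, 1, 0]
  pop 2: indeg[3]->0 | ready=[3] | order so far=[4, 1, 0, 2]
  pop 3: indeg[5]->0 | ready=[5] | order so far=[4, 1, 0, 2, 3]
  pop 5: no out-edges | ready=[] | order so far=[4, 1, 0, 2, 3, 5]
New canonical toposort: [4, 1, 0, 2, 3, 5]
Compare positions:
  Node 0: index 2 -> 2 (same)
  Node 1: index 1 -> 1 (same)
  Node 2: index 3 -> 3 (same)
  Node 3: index 4 -> 4 (same)
  Node 4: index 0 -> 0 (same)
  Node 5: index 5 -> 5 (same)
Nodes that changed position: none

Answer: none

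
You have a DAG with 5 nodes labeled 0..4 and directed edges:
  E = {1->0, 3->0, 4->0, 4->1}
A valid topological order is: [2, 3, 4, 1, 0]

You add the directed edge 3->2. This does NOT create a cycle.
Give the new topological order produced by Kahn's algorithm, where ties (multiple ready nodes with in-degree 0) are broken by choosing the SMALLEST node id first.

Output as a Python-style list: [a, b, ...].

Old toposort: [2, 3, 4, 1, 0]
Added edge: 3->2
Position of 3 (1) > position of 2 (0). Must reorder: 3 must now come before 2.
Run Kahn's algorithm (break ties by smallest node id):
  initial in-degrees: [3, 1, 1, 0, 0]
  ready (indeg=0): [3, 4]
  pop 3: indeg[0]->2; indeg[2]->0 | ready=[2, 4] | order so far=[3]
  pop 2: no out-edges | ready=[4] | order so far=[3, 2]
  pop 4: indeg[0]->1; indeg[1]->0 | ready=[1] | order so far=[3, 2, 4]
  pop 1: indeg[0]->0 | ready=[0] | order so far=[3, 2, 4, 1]
  pop 0: no out-edges | ready=[] | order so far=[3, 2, 4, 1, 0]
  Result: [3, 2, 4, 1, 0]

Answer: [3, 2, 4, 1, 0]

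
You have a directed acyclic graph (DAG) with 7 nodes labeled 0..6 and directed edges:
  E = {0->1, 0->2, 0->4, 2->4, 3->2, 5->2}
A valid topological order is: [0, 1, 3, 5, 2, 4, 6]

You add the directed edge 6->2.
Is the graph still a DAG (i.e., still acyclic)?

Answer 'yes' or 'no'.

Answer: yes

Derivation:
Given toposort: [0, 1, 3, 5, 2, 4, 6]
Position of 6: index 6; position of 2: index 4
New edge 6->2: backward (u after v in old order)
Backward edge: old toposort is now invalid. Check if this creates a cycle.
Does 2 already reach 6? Reachable from 2: [2, 4]. NO -> still a DAG (reorder needed).
Still a DAG? yes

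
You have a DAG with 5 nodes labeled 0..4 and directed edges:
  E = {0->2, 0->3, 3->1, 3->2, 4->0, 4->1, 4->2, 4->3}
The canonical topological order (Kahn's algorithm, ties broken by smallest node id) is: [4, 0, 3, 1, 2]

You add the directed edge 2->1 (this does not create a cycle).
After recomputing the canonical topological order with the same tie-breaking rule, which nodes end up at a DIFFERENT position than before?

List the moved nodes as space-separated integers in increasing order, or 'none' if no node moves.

Answer: 1 2

Derivation:
Old toposort: [4, 0, 3, 1, 2]
Added edge 2->1
Recompute Kahn (smallest-id tiebreak):
  initial in-degrees: [1, 3, 3, 2, 0]
  ready (indeg=0): [4]
  pop 4: indeg[0]->0; indeg[1]->2; indeg[2]->2; indeg[3]->1 | ready=[0] | order so far=[4]
  pop 0: indeg[2]->1; indeg[3]->0 | ready=[3] | order so far=[4, 0]
  pop 3: indeg[1]->1; indeg[2]->0 | ready=[2] | order so far=[4, 0, 3]
  pop 2: indeg[1]->0 | ready=[1] | order so far=[4, 0, 3, 2]
  pop 1: no out-edges | ready=[] | order so far=[4, 0, 3, 2, 1]
New canonical toposort: [4, 0, 3, 2, 1]
Compare positions:
  Node 0: index 1 -> 1 (same)
  Node 1: index 3 -> 4 (moved)
  Node 2: index 4 -> 3 (moved)
  Node 3: index 2 -> 2 (same)
  Node 4: index 0 -> 0 (same)
Nodes that changed position: 1 2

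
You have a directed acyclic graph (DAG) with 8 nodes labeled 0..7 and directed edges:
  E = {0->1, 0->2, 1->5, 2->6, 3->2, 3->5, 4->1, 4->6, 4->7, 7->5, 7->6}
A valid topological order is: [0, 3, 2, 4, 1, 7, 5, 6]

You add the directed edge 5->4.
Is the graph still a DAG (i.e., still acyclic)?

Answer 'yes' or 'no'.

Answer: no

Derivation:
Given toposort: [0, 3, 2, 4, 1, 7, 5, 6]
Position of 5: index 6; position of 4: index 3
New edge 5->4: backward (u after v in old order)
Backward edge: old toposort is now invalid. Check if this creates a cycle.
Does 4 already reach 5? Reachable from 4: [1, 4, 5, 6, 7]. YES -> cycle!
Still a DAG? no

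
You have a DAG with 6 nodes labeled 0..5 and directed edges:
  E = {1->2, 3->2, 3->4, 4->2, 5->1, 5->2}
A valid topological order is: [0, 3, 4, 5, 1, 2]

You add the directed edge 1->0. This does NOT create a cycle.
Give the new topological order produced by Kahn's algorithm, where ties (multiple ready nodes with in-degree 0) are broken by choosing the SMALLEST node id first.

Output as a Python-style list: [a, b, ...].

Old toposort: [0, 3, 4, 5, 1, 2]
Added edge: 1->0
Position of 1 (4) > position of 0 (0). Must reorder: 1 must now come before 0.
Run Kahn's algorithm (break ties by smallest node id):
  initial in-degrees: [1, 1, 4, 0, 1, 0]
  ready (indeg=0): [3, 5]
  pop 3: indeg[2]->3; indeg[4]->0 | ready=[4, 5] | order so far=[3]
  pop 4: indeg[2]->2 | ready=[5] | order so far=[3, 4]
  pop 5: indeg[1]->0; indeg[2]->1 | ready=[1] | order so far=[3, 4, 5]
  pop 1: indeg[0]->0; indeg[2]->0 | ready=[0, 2] | order so far=[3, 4, 5, 1]
  pop 0: no out-edges | ready=[2] | order so far=[3, 4, 5, 1, 0]
  pop 2: no out-edges | ready=[] | order so far=[3, 4, 5, 1, 0, 2]
  Result: [3, 4, 5, 1, 0, 2]

Answer: [3, 4, 5, 1, 0, 2]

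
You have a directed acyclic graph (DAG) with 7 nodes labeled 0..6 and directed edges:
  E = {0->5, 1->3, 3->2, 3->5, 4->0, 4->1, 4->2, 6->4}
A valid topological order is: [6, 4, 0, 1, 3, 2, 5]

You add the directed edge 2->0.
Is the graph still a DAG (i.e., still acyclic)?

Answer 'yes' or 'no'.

Given toposort: [6, 4, 0, 1, 3, 2, 5]
Position of 2: index 5; position of 0: index 2
New edge 2->0: backward (u after v in old order)
Backward edge: old toposort is now invalid. Check if this creates a cycle.
Does 0 already reach 2? Reachable from 0: [0, 5]. NO -> still a DAG (reorder needed).
Still a DAG? yes

Answer: yes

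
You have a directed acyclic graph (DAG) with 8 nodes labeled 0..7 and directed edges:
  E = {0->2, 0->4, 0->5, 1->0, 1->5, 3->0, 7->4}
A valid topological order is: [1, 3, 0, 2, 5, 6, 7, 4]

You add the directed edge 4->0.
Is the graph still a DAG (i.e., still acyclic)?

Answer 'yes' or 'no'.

Given toposort: [1, 3, 0, 2, 5, 6, 7, 4]
Position of 4: index 7; position of 0: index 2
New edge 4->0: backward (u after v in old order)
Backward edge: old toposort is now invalid. Check if this creates a cycle.
Does 0 already reach 4? Reachable from 0: [0, 2, 4, 5]. YES -> cycle!
Still a DAG? no

Answer: no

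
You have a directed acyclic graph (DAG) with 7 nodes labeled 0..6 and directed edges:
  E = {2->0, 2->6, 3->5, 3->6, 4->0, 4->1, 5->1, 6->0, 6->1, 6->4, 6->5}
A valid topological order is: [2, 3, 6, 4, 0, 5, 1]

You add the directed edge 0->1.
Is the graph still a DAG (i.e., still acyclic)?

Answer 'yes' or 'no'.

Given toposort: [2, 3, 6, 4, 0, 5, 1]
Position of 0: index 4; position of 1: index 6
New edge 0->1: forward
Forward edge: respects the existing order. Still a DAG, same toposort still valid.
Still a DAG? yes

Answer: yes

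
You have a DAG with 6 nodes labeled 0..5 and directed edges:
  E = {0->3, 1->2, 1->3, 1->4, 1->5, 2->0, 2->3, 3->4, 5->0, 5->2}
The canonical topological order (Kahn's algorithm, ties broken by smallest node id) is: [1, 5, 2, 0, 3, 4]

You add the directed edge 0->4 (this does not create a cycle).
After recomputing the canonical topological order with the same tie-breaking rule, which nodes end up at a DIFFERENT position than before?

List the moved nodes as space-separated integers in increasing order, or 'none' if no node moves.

Old toposort: [1, 5, 2, 0, 3, 4]
Added edge 0->4
Recompute Kahn (smallest-id tiebreak):
  initial in-degrees: [2, 0, 2, 3, 3, 1]
  ready (indeg=0): [1]
  pop 1: indeg[2]->1; indeg[3]->2; indeg[4]->2; indeg[5]->0 | ready=[5] | order so far=[1]
  pop 5: indeg[0]->1; indeg[2]->0 | ready=[2] | order so far=[1, 5]
  pop 2: indeg[0]->0; indeg[3]->1 | ready=[0] | order so far=[1, 5, 2]
  pop 0: indeg[3]->0; indeg[4]->1 | ready=[3] | order so far=[1, 5, 2, 0]
  pop 3: indeg[4]->0 | ready=[4] | order so far=[1, 5, 2, 0, 3]
  pop 4: no out-edges | ready=[] | order so far=[1, 5, 2, 0, 3, 4]
New canonical toposort: [1, 5, 2, 0, 3, 4]
Compare positions:
  Node 0: index 3 -> 3 (same)
  Node 1: index 0 -> 0 (same)
  Node 2: index 2 -> 2 (same)
  Node 3: index 4 -> 4 (same)
  Node 4: index 5 -> 5 (same)
  Node 5: index 1 -> 1 (same)
Nodes that changed position: none

Answer: none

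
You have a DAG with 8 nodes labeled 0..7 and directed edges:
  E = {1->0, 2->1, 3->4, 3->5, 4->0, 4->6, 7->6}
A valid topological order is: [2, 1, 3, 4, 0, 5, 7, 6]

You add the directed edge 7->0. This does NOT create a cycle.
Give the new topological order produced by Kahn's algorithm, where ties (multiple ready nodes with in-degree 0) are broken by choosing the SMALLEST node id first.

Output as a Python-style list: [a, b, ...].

Old toposort: [2, 1, 3, 4, 0, 5, 7, 6]
Added edge: 7->0
Position of 7 (6) > position of 0 (4). Must reorder: 7 must now come before 0.
Run Kahn's algorithm (break ties by smallest node id):
  initial in-degrees: [3, 1, 0, 0, 1, 1, 2, 0]
  ready (indeg=0): [2, 3, 7]
  pop 2: indeg[1]->0 | ready=[1, 3, 7] | order so far=[2]
  pop 1: indeg[0]->2 | ready=[3, 7] | order so far=[2, 1]
  pop 3: indeg[4]->0; indeg[5]->0 | ready=[4, 5, 7] | order so far=[2, 1, 3]
  pop 4: indeg[0]->1; indeg[6]->1 | ready=[5, 7] | order so far=[2, 1, 3, 4]
  pop 5: no out-edges | ready=[7] | order so far=[2, 1, 3, 4, 5]
  pop 7: indeg[0]->0; indeg[6]->0 | ready=[0, 6] | order so far=[2, 1, 3, 4, 5, 7]
  pop 0: no out-edges | ready=[6] | order so far=[2, 1, 3, 4, 5, 7, 0]
  pop 6: no out-edges | ready=[] | order so far=[2, 1, 3, 4, 5, 7, 0, 6]
  Result: [2, 1, 3, 4, 5, 7, 0, 6]

Answer: [2, 1, 3, 4, 5, 7, 0, 6]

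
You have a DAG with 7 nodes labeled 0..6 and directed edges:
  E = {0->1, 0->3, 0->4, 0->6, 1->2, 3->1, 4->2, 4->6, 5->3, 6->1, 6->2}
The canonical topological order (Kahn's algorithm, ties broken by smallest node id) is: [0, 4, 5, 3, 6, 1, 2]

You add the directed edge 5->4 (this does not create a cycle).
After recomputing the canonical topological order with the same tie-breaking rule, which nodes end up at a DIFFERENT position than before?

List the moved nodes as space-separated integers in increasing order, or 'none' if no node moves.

Answer: 3 4 5

Derivation:
Old toposort: [0, 4, 5, 3, 6, 1, 2]
Added edge 5->4
Recompute Kahn (smallest-id tiebreak):
  initial in-degrees: [0, 3, 3, 2, 2, 0, 2]
  ready (indeg=0): [0, 5]
  pop 0: indeg[1]->2; indeg[3]->1; indeg[4]->1; indeg[6]->1 | ready=[5] | order so far=[0]
  pop 5: indeg[3]->0; indeg[4]->0 | ready=[3, 4] | order so far=[0, 5]
  pop 3: indeg[1]->1 | ready=[4] | order so far=[0, 5, 3]
  pop 4: indeg[2]->2; indeg[6]->0 | ready=[6] | order so far=[0, 5, 3, 4]
  pop 6: indeg[1]->0; indeg[2]->1 | ready=[1] | order so far=[0, 5, 3, 4, 6]
  pop 1: indeg[2]->0 | ready=[2] | order so far=[0, 5, 3, 4, 6, 1]
  pop 2: no out-edges | ready=[] | order so far=[0, 5, 3, 4, 6, 1, 2]
New canonical toposort: [0, 5, 3, 4, 6, 1, 2]
Compare positions:
  Node 0: index 0 -> 0 (same)
  Node 1: index 5 -> 5 (same)
  Node 2: index 6 -> 6 (same)
  Node 3: index 3 -> 2 (moved)
  Node 4: index 1 -> 3 (moved)
  Node 5: index 2 -> 1 (moved)
  Node 6: index 4 -> 4 (same)
Nodes that changed position: 3 4 5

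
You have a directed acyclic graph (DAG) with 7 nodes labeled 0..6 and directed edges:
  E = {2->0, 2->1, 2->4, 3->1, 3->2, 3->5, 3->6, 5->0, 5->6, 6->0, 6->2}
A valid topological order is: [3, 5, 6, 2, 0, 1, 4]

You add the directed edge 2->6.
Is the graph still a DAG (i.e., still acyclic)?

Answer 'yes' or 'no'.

Given toposort: [3, 5, 6, 2, 0, 1, 4]
Position of 2: index 3; position of 6: index 2
New edge 2->6: backward (u after v in old order)
Backward edge: old toposort is now invalid. Check if this creates a cycle.
Does 6 already reach 2? Reachable from 6: [0, 1, 2, 4, 6]. YES -> cycle!
Still a DAG? no

Answer: no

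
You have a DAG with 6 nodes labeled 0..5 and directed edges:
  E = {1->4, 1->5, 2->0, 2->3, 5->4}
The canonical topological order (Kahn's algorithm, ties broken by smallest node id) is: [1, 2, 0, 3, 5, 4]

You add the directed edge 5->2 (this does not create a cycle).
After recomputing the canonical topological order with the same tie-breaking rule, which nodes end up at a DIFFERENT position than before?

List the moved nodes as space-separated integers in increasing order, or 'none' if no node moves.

Answer: 0 2 3 5

Derivation:
Old toposort: [1, 2, 0, 3, 5, 4]
Added edge 5->2
Recompute Kahn (smallest-id tiebreak):
  initial in-degrees: [1, 0, 1, 1, 2, 1]
  ready (indeg=0): [1]
  pop 1: indeg[4]->1; indeg[5]->0 | ready=[5] | order so far=[1]
  pop 5: indeg[2]->0; indeg[4]->0 | ready=[2, 4] | order so far=[1, 5]
  pop 2: indeg[0]->0; indeg[3]->0 | ready=[0, 3, 4] | order so far=[1, 5, 2]
  pop 0: no out-edges | ready=[3, 4] | order so far=[1, 5, 2, 0]
  pop 3: no out-edges | ready=[4] | order so far=[1, 5, 2, 0, 3]
  pop 4: no out-edges | ready=[] | order so far=[1, 5, 2, 0, 3, 4]
New canonical toposort: [1, 5, 2, 0, 3, 4]
Compare positions:
  Node 0: index 2 -> 3 (moved)
  Node 1: index 0 -> 0 (same)
  Node 2: index 1 -> 2 (moved)
  Node 3: index 3 -> 4 (moved)
  Node 4: index 5 -> 5 (same)
  Node 5: index 4 -> 1 (moved)
Nodes that changed position: 0 2 3 5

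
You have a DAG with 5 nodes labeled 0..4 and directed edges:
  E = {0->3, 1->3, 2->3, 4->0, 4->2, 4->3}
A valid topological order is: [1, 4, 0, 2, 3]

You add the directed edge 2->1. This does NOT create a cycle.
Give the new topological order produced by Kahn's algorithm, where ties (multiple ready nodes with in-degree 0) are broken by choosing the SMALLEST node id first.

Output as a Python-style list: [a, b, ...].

Old toposort: [1, 4, 0, 2, 3]
Added edge: 2->1
Position of 2 (3) > position of 1 (0). Must reorder: 2 must now come before 1.
Run Kahn's algorithm (break ties by smallest node id):
  initial in-degrees: [1, 1, 1, 4, 0]
  ready (indeg=0): [4]
  pop 4: indeg[0]->0; indeg[2]->0; indeg[3]->3 | ready=[0, 2] | order so far=[4]
  pop 0: indeg[3]->2 | ready=[2] | order so far=[4, 0]
  pop 2: indeg[1]->0; indeg[3]->1 | ready=[1] | order so far=[4, 0, 2]
  pop 1: indeg[3]->0 | ready=[3] | order so far=[4, 0, 2, 1]
  pop 3: no out-edges | ready=[] | order so far=[4, 0, 2, 1, 3]
  Result: [4, 0, 2, 1, 3]

Answer: [4, 0, 2, 1, 3]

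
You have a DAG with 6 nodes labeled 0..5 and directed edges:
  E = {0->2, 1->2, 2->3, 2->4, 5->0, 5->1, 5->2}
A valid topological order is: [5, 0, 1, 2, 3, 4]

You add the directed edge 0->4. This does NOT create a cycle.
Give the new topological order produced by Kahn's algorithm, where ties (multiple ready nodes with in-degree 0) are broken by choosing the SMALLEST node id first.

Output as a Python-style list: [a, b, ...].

Answer: [5, 0, 1, 2, 3, 4]

Derivation:
Old toposort: [5, 0, 1, 2, 3, 4]
Added edge: 0->4
Position of 0 (1) < position of 4 (5). Old order still valid.
Run Kahn's algorithm (break ties by smallest node id):
  initial in-degrees: [1, 1, 3, 1, 2, 0]
  ready (indeg=0): [5]
  pop 5: indeg[0]->0; indeg[1]->0; indeg[2]->2 | ready=[0, 1] | order so far=[5]
  pop 0: indeg[2]->1; indeg[4]->1 | ready=[1] | order so far=[5, 0]
  pop 1: indeg[2]->0 | ready=[2] | order so far=[5, 0, 1]
  pop 2: indeg[3]->0; indeg[4]->0 | ready=[3, 4] | order so far=[5, 0, 1, 2]
  pop 3: no out-edges | ready=[4] | order so far=[5, 0, 1, 2, 3]
  pop 4: no out-edges | ready=[] | order so far=[5, 0, 1, 2, 3, 4]
  Result: [5, 0, 1, 2, 3, 4]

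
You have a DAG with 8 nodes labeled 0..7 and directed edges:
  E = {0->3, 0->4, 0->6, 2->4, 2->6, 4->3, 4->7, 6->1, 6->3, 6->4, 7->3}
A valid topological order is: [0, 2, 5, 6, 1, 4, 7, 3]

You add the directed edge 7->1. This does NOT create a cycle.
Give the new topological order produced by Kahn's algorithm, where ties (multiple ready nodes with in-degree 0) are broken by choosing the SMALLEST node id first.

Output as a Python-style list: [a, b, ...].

Old toposort: [0, 2, 5, 6, 1, 4, 7, 3]
Added edge: 7->1
Position of 7 (6) > position of 1 (4). Must reorder: 7 must now come before 1.
Run Kahn's algorithm (break ties by smallest node id):
  initial in-degrees: [0, 2, 0, 4, 3, 0, 2, 1]
  ready (indeg=0): [0, 2, 5]
  pop 0: indeg[3]->3; indeg[4]->2; indeg[6]->1 | ready=[2, 5] | order so far=[0]
  pop 2: indeg[4]->1; indeg[6]->0 | ready=[5, 6] | order so far=[0, 2]
  pop 5: no out-edges | ready=[6] | order so far=[0, 2, 5]
  pop 6: indeg[1]->1; indeg[3]->2; indeg[4]->0 | ready=[4] | order so far=[0, 2, 5, 6]
  pop 4: indeg[3]->1; indeg[7]->0 | ready=[7] | order so far=[0, 2, 5, 6, 4]
  pop 7: indeg[1]->0; indeg[3]->0 | ready=[1, 3] | order so far=[0, 2, 5, 6, 4, 7]
  pop 1: no out-edges | ready=[3] | order so far=[0, 2, 5, 6, 4, 7, 1]
  pop 3: no out-edges | ready=[] | order so far=[0, 2, 5, 6, 4, 7, 1, 3]
  Result: [0, 2, 5, 6, 4, 7, 1, 3]

Answer: [0, 2, 5, 6, 4, 7, 1, 3]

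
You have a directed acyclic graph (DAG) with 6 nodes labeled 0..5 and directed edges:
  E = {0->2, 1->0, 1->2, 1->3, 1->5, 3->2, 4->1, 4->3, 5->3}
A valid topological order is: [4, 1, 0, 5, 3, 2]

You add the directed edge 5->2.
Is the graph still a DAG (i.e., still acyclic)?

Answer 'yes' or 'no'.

Given toposort: [4, 1, 0, 5, 3, 2]
Position of 5: index 3; position of 2: index 5
New edge 5->2: forward
Forward edge: respects the existing order. Still a DAG, same toposort still valid.
Still a DAG? yes

Answer: yes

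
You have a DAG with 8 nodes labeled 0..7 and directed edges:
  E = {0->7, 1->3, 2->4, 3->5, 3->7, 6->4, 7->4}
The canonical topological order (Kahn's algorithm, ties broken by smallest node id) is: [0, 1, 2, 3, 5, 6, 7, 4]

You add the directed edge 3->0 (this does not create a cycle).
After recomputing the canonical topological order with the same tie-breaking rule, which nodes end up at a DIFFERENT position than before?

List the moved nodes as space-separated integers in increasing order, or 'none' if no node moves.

Old toposort: [0, 1, 2, 3, 5, 6, 7, 4]
Added edge 3->0
Recompute Kahn (smallest-id tiebreak):
  initial in-degrees: [1, 0, 0, 1, 3, 1, 0, 2]
  ready (indeg=0): [1, 2, 6]
  pop 1: indeg[3]->0 | ready=[2, 3, 6] | order so far=[1]
  pop 2: indeg[4]->2 | ready=[3, 6] | order so far=[1, 2]
  pop 3: indeg[0]->0; indeg[5]->0; indeg[7]->1 | ready=[0, 5, 6] | order so far=[1, 2, 3]
  pop 0: indeg[7]->0 | ready=[5, 6, 7] | order so far=[1, 2, 3, 0]
  pop 5: no out-edges | ready=[6, 7] | order so far=[1, 2, 3, 0, 5]
  pop 6: indeg[4]->1 | ready=[7] | order so far=[1, 2, 3, 0, 5, 6]
  pop 7: indeg[4]->0 | ready=[4] | order so far=[1, 2, 3, 0, 5, 6, 7]
  pop 4: no out-edges | ready=[] | order so far=[1, 2, 3, 0, 5, 6, 7, 4]
New canonical toposort: [1, 2, 3, 0, 5, 6, 7, 4]
Compare positions:
  Node 0: index 0 -> 3 (moved)
  Node 1: index 1 -> 0 (moved)
  Node 2: index 2 -> 1 (moved)
  Node 3: index 3 -> 2 (moved)
  Node 4: index 7 -> 7 (same)
  Node 5: index 4 -> 4 (same)
  Node 6: index 5 -> 5 (same)
  Node 7: index 6 -> 6 (same)
Nodes that changed position: 0 1 2 3

Answer: 0 1 2 3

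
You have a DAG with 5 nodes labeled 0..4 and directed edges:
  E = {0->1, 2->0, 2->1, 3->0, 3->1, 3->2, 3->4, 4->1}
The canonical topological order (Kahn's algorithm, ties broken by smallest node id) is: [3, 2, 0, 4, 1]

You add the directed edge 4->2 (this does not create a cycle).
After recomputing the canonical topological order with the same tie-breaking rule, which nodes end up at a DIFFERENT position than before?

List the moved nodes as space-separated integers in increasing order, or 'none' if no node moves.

Answer: 0 2 4

Derivation:
Old toposort: [3, 2, 0, 4, 1]
Added edge 4->2
Recompute Kahn (smallest-id tiebreak):
  initial in-degrees: [2, 4, 2, 0, 1]
  ready (indeg=0): [3]
  pop 3: indeg[0]->1; indeg[1]->3; indeg[2]->1; indeg[4]->0 | ready=[4] | order so far=[3]
  pop 4: indeg[1]->2; indeg[2]->0 | ready=[2] | order so far=[3, 4]
  pop 2: indeg[0]->0; indeg[1]->1 | ready=[0] | order so far=[3, 4, 2]
  pop 0: indeg[1]->0 | ready=[1] | order so far=[3, 4, 2, 0]
  pop 1: no out-edges | ready=[] | order so far=[3, 4, 2, 0, 1]
New canonical toposort: [3, 4, 2, 0, 1]
Compare positions:
  Node 0: index 2 -> 3 (moved)
  Node 1: index 4 -> 4 (same)
  Node 2: index 1 -> 2 (moved)
  Node 3: index 0 -> 0 (same)
  Node 4: index 3 -> 1 (moved)
Nodes that changed position: 0 2 4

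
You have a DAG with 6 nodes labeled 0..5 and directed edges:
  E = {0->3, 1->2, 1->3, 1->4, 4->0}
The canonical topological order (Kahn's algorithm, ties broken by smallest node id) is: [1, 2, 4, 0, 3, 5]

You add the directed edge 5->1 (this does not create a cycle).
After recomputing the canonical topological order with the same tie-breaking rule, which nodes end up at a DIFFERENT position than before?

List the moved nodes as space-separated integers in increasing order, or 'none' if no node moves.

Old toposort: [1, 2, 4, 0, 3, 5]
Added edge 5->1
Recompute Kahn (smallest-id tiebreak):
  initial in-degrees: [1, 1, 1, 2, 1, 0]
  ready (indeg=0): [5]
  pop 5: indeg[1]->0 | ready=[1] | order so far=[5]
  pop 1: indeg[2]->0; indeg[3]->1; indeg[4]->0 | ready=[2, 4] | order so far=[5, 1]
  pop 2: no out-edges | ready=[4] | order so far=[5, 1, 2]
  pop 4: indeg[0]->0 | ready=[0] | order so far=[5, 1, 2, 4]
  pop 0: indeg[3]->0 | ready=[3] | order so far=[5, 1, 2, 4, 0]
  pop 3: no out-edges | ready=[] | order so far=[5, 1, 2, 4, 0, 3]
New canonical toposort: [5, 1, 2, 4, 0, 3]
Compare positions:
  Node 0: index 3 -> 4 (moved)
  Node 1: index 0 -> 1 (moved)
  Node 2: index 1 -> 2 (moved)
  Node 3: index 4 -> 5 (moved)
  Node 4: index 2 -> 3 (moved)
  Node 5: index 5 -> 0 (moved)
Nodes that changed position: 0 1 2 3 4 5

Answer: 0 1 2 3 4 5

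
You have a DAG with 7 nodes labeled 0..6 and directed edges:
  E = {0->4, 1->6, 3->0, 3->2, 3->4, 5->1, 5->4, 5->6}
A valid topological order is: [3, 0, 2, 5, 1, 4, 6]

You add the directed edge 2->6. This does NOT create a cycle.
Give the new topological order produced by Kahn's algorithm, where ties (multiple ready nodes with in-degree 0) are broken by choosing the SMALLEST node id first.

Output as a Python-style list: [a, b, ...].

Answer: [3, 0, 2, 5, 1, 4, 6]

Derivation:
Old toposort: [3, 0, 2, 5, 1, 4, 6]
Added edge: 2->6
Position of 2 (2) < position of 6 (6). Old order still valid.
Run Kahn's algorithm (break ties by smallest node id):
  initial in-degrees: [1, 1, 1, 0, 3, 0, 3]
  ready (indeg=0): [3, 5]
  pop 3: indeg[0]->0; indeg[2]->0; indeg[4]->2 | ready=[0, 2, 5] | order so far=[3]
  pop 0: indeg[4]->1 | ready=[2, 5] | order so far=[3, 0]
  pop 2: indeg[6]->2 | ready=[5] | order so far=[3, 0, 2]
  pop 5: indeg[1]->0; indeg[4]->0; indeg[6]->1 | ready=[1, 4] | order so far=[3, 0, 2, 5]
  pop 1: indeg[6]->0 | ready=[4, 6] | order so far=[3, 0, 2, 5, 1]
  pop 4: no out-edges | ready=[6] | order so far=[3, 0, 2, 5, 1, 4]
  pop 6: no out-edges | ready=[] | order so far=[3, 0, 2, 5, 1, 4, 6]
  Result: [3, 0, 2, 5, 1, 4, 6]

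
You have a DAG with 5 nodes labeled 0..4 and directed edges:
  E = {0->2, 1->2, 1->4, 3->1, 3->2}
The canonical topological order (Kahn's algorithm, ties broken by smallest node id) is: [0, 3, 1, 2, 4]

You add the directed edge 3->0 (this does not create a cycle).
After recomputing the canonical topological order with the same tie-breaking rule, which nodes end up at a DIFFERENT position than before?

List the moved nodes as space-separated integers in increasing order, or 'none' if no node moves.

Answer: 0 3

Derivation:
Old toposort: [0, 3, 1, 2, 4]
Added edge 3->0
Recompute Kahn (smallest-id tiebreak):
  initial in-degrees: [1, 1, 3, 0, 1]
  ready (indeg=0): [3]
  pop 3: indeg[0]->0; indeg[1]->0; indeg[2]->2 | ready=[0, 1] | order so far=[3]
  pop 0: indeg[2]->1 | ready=[1] | order so far=[3, 0]
  pop 1: indeg[2]->0; indeg[4]->0 | ready=[2, 4] | order so far=[3, 0, 1]
  pop 2: no out-edges | ready=[4] | order so far=[3, 0, 1, 2]
  pop 4: no out-edges | ready=[] | order so far=[3, 0, 1, 2, 4]
New canonical toposort: [3, 0, 1, 2, 4]
Compare positions:
  Node 0: index 0 -> 1 (moved)
  Node 1: index 2 -> 2 (same)
  Node 2: index 3 -> 3 (same)
  Node 3: index 1 -> 0 (moved)
  Node 4: index 4 -> 4 (same)
Nodes that changed position: 0 3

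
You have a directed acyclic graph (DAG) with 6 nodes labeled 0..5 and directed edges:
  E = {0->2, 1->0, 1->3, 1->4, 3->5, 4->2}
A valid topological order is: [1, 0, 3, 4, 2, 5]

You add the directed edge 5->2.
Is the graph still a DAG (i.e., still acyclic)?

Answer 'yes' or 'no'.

Given toposort: [1, 0, 3, 4, 2, 5]
Position of 5: index 5; position of 2: index 4
New edge 5->2: backward (u after v in old order)
Backward edge: old toposort is now invalid. Check if this creates a cycle.
Does 2 already reach 5? Reachable from 2: [2]. NO -> still a DAG (reorder needed).
Still a DAG? yes

Answer: yes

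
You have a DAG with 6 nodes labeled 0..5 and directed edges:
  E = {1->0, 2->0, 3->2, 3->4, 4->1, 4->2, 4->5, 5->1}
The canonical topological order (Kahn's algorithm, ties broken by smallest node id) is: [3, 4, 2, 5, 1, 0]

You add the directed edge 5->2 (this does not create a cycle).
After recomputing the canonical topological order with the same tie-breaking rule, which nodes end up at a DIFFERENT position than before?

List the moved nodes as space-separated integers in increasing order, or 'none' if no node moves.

Old toposort: [3, 4, 2, 5, 1, 0]
Added edge 5->2
Recompute Kahn (smallest-id tiebreak):
  initial in-degrees: [2, 2, 3, 0, 1, 1]
  ready (indeg=0): [3]
  pop 3: indeg[2]->2; indeg[4]->0 | ready=[4] | order so far=[3]
  pop 4: indeg[1]->1; indeg[2]->1; indeg[5]->0 | ready=[5] | order so far=[3, 4]
  pop 5: indeg[1]->0; indeg[2]->0 | ready=[1, 2] | order so far=[3, 4, 5]
  pop 1: indeg[0]->1 | ready=[2] | order so far=[3, 4, 5, 1]
  pop 2: indeg[0]->0 | ready=[0] | order so far=[3, 4, 5, 1, 2]
  pop 0: no out-edges | ready=[] | order so far=[3, 4, 5, 1, 2, 0]
New canonical toposort: [3, 4, 5, 1, 2, 0]
Compare positions:
  Node 0: index 5 -> 5 (same)
  Node 1: index 4 -> 3 (moved)
  Node 2: index 2 -> 4 (moved)
  Node 3: index 0 -> 0 (same)
  Node 4: index 1 -> 1 (same)
  Node 5: index 3 -> 2 (moved)
Nodes that changed position: 1 2 5

Answer: 1 2 5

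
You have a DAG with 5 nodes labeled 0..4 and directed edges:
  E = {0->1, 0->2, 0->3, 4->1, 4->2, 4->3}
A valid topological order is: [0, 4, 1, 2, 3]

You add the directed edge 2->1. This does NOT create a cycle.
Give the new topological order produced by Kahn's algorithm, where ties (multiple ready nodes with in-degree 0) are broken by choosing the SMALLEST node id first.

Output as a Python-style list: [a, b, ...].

Old toposort: [0, 4, 1, 2, 3]
Added edge: 2->1
Position of 2 (3) > position of 1 (2). Must reorder: 2 must now come before 1.
Run Kahn's algorithm (break ties by smallest node id):
  initial in-degrees: [0, 3, 2, 2, 0]
  ready (indeg=0): [0, 4]
  pop 0: indeg[1]->2; indeg[2]->1; indeg[3]->1 | ready=[4] | order so far=[0]
  pop 4: indeg[1]->1; indeg[2]->0; indeg[3]->0 | ready=[2, 3] | order so far=[0, 4]
  pop 2: indeg[1]->0 | ready=[1, 3] | order so far=[0, 4, 2]
  pop 1: no out-edges | ready=[3] | order so far=[0, 4, 2, 1]
  pop 3: no out-edges | ready=[] | order so far=[0, 4, 2, 1, 3]
  Result: [0, 4, 2, 1, 3]

Answer: [0, 4, 2, 1, 3]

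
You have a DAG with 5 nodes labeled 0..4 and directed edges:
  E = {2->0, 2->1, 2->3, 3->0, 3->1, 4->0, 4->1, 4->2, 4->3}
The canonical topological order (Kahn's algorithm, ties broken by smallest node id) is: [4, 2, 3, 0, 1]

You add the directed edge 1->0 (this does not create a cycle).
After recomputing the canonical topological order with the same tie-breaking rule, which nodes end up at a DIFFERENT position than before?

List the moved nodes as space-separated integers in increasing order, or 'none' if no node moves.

Old toposort: [4, 2, 3, 0, 1]
Added edge 1->0
Recompute Kahn (smallest-id tiebreak):
  initial in-degrees: [4, 3, 1, 2, 0]
  ready (indeg=0): [4]
  pop 4: indeg[0]->3; indeg[1]->2; indeg[2]->0; indeg[3]->1 | ready=[2] | order so far=[4]
  pop 2: indeg[0]->2; indeg[1]->1; indeg[3]->0 | ready=[3] | order so far=[4, 2]
  pop 3: indeg[0]->1; indeg[1]->0 | ready=[1] | order so far=[4, 2, 3]
  pop 1: indeg[0]->0 | ready=[0] | order so far=[4, 2, 3, 1]
  pop 0: no out-edges | ready=[] | order so far=[4, 2, 3, 1, 0]
New canonical toposort: [4, 2, 3, 1, 0]
Compare positions:
  Node 0: index 3 -> 4 (moved)
  Node 1: index 4 -> 3 (moved)
  Node 2: index 1 -> 1 (same)
  Node 3: index 2 -> 2 (same)
  Node 4: index 0 -> 0 (same)
Nodes that changed position: 0 1

Answer: 0 1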